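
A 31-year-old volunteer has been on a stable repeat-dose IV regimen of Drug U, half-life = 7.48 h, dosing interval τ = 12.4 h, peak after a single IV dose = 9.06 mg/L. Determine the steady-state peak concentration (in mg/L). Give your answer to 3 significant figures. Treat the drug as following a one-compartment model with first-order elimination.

k = ln2 / t½ = 0.693147 / 7.48 = 0.09267 h⁻¹
e^(−kτ) = e^(−0.09267 × 12.4) = 0.3169
Accumulation ratio R = 1 / (1 − e^(−kτ)) = 1 / (1 − 0.3169) = 1.464
Steady-state peak = C₀ × R = 9.06 × 1.464 = 13.26 mg/L

13.3 mg/L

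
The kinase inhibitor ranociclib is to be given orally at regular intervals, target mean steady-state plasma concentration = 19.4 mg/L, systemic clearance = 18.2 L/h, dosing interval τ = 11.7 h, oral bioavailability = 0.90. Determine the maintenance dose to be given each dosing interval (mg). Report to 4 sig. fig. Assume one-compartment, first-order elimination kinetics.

At steady state, F × (Dose/τ) = Css × CL.
Dose = Css × CL × τ / F = 19.4 × 18.20 × 11.7 / 0.90 = 4590 mg

4590 mg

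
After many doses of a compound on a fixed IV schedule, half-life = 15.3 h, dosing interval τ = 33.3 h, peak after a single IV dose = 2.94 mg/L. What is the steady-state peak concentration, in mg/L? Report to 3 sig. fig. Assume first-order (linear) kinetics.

k = ln2 / t½ = 0.693147 / 15.3 = 0.04530 h⁻¹
e^(−kτ) = e^(−0.04530 × 33.3) = 0.2212
Accumulation ratio R = 1 / (1 − e^(−kτ)) = 1 / (1 − 0.2212) = 1.284
Steady-state peak = C₀ × R = 2.94 × 1.284 = 3.775 mg/L

3.78 mg/L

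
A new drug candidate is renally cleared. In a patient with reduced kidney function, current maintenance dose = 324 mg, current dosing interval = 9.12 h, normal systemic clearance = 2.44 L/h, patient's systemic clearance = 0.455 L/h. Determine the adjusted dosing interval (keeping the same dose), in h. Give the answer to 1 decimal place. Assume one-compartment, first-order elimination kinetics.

To keep the same average steady-state level, dosing rate must scale with clearance.
CL ratio = 0.455 / 2.44 = 0.1865
New interval (same dose) = 9.12 / 0.1865 = 48.90 h

48.9 h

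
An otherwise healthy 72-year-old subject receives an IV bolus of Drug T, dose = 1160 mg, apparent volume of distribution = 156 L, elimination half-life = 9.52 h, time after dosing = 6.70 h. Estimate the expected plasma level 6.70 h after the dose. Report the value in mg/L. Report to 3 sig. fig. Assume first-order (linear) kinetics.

4.57 mg/L

C₀ = Dose / Vd = 1160 / 156 = 7.436 mg/L
k = ln2 / t½ = 0.693147 / 9.52 = 0.07281 h⁻¹
C = C₀ · e^(−k·t) = 7.436 × e^(−0.07281 × 6.70)
  = 7.436 × 0.6140 = 4.566 mg/L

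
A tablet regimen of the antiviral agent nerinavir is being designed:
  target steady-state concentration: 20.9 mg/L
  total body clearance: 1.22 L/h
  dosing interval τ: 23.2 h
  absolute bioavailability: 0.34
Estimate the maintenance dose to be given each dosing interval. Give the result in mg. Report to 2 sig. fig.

1700 mg

At steady state, F × (Dose/τ) = Css × CL.
Dose = Css × CL × τ / F = 20.9 × 1.220 × 23.2 / 0.34 = 1740 mg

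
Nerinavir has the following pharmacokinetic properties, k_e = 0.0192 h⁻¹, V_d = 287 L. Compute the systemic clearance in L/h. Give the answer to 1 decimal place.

5.5 L/h

CL = k × Vd = 0.0192 × 287 = 5.510 L/h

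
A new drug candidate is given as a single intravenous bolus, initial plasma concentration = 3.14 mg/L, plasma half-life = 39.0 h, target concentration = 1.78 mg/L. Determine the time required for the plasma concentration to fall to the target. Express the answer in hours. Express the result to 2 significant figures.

k = ln2 / t½ = 0.693147 / 39.0 = 0.01777 h⁻¹
t = ln(C₀ / C) / k = ln(3.140 / 1.78) / 0.01777
  = ln(1.764) / 0.01777 = 0.5676 / 0.01777 = 31.94 h

32 h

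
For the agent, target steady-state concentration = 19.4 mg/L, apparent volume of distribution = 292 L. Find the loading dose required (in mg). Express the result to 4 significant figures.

LD = Css × Vd = 19.4 × 292 = 5665 mg

5665 mg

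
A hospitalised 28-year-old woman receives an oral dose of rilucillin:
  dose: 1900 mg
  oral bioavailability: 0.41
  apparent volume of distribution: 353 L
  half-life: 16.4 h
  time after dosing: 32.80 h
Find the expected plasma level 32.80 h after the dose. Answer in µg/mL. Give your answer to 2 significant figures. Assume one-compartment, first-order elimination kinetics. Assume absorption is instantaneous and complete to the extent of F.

0.55 µg/mL

Amount reaching circulation = F × Dose = 0.41 × 1900 = 779.0 mg
C₀ = F·Dose / Vd = 779.0 / 353 = 2.207 mg/L
k = ln2 / t½ = 0.693147 / 16.4 = 0.04227 h⁻¹
t / t½ = 32.80 / 16.4 = 2 half-lives
C = C₀ × (1/2)^2 = 2.207 × 0.2500 = 0.5518 mg/L
(0.5518 mg/L = 0.5518 µg/mL)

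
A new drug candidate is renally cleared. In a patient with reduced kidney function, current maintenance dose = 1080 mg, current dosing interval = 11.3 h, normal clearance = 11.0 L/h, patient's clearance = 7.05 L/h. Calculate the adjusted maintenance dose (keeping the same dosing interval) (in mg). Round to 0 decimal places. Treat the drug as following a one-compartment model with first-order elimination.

To keep the same average steady-state level, dosing rate must scale with clearance.
CL ratio = 7.05 / 11.0 = 0.6409
New dose (same interval) = 1080 × 0.6409 = 692.2 mg

692 mg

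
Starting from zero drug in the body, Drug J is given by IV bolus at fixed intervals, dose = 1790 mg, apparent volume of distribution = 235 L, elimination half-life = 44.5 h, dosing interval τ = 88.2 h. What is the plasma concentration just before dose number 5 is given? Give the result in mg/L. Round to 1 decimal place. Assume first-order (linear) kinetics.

2.6 mg/L

C₀ per dose = Dose / Vd = 1790 / 235 = 7.617 mg/L
k = ln2 / t½ = 0.693147 / 44.5 = 0.01558 h⁻¹
Fraction remaining after one interval: r = e^(−kτ) = e^(−0.01558 × 88.2) = 0.2531
Before dose 5, 4 doses have been given (aged 1τ, 2τ, 3τ, 4τ).
C_trough = C₀ × (r + r² + … + r^4) = C₀ × r(1−r^4)/(1−r)
        = 7.617 × 0.2531 × (1 − 0.004104) / (1 − 0.2531) = 2.571 mg/L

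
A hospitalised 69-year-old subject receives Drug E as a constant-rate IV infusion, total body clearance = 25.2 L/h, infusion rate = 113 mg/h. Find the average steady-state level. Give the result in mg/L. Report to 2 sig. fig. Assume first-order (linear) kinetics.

At steady state Css = R₀ / CL = 113 / 25.20 = 4.484 mg/L

4.5 mg/L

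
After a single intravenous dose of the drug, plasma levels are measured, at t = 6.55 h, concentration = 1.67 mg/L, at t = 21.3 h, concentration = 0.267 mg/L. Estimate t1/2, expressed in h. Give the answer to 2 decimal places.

5.58 h

k = ln(C₁/C₂) / (t₂ − t₁) = ln(1.67/0.267) / (21.3 − 6.55)
  = 1.833 / 14.75 = 0.1243 h⁻¹
t½ = ln2 / k = 0.693147 / 0.1243 = 5.576 h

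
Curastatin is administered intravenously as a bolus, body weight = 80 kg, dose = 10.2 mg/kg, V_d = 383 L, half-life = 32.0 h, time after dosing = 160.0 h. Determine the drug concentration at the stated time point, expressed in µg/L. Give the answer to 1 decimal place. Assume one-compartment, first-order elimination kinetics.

66.6 µg/L

Total dose = 10.2 × 80 = 816.0 mg
C₀ = Dose / Vd = 816.0 / 383 = 2.131 mg/L
k = ln2 / t½ = 0.693147 / 32.0 = 0.02166 h⁻¹
t / t½ = 160.0 / 32.0 = 5 half-lives
C = C₀ × (1/2)^5 = 2.131 × 0.03125 = 0.06659 mg/L
Convert: 0.06659 mg/L × 1000 = 66.59 µg/L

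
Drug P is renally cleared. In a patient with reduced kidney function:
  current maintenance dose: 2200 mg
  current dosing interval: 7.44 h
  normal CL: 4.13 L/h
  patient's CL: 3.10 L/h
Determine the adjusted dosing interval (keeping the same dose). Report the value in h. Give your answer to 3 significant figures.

9.91 h

To keep the same average steady-state level, dosing rate must scale with clearance.
CL ratio = 3.10 / 4.13 = 0.7506
New interval (same dose) = 7.44 / 0.7506 = 9.912 h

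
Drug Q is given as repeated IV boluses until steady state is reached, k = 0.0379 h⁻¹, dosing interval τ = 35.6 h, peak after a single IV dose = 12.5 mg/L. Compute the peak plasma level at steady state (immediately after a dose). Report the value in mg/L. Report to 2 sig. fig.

17 mg/L

e^(−kτ) = e^(−0.03790 × 35.6) = 0.2594
Accumulation ratio R = 1 / (1 − e^(−kτ)) = 1 / (1 − 0.2594) = 1.350
Steady-state peak = C₀ × R = 12.5 × 1.350 = 16.88 mg/L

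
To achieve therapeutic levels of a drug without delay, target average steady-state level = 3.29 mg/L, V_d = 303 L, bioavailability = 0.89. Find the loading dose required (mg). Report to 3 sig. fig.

1120 mg

LD = Css × Vd / F = 3.29 × 303 / 0.89 = 1120 mg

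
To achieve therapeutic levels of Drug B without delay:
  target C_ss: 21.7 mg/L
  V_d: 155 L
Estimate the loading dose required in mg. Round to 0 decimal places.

LD = Css × Vd = 21.7 × 155 = 3364 mg

3364 mg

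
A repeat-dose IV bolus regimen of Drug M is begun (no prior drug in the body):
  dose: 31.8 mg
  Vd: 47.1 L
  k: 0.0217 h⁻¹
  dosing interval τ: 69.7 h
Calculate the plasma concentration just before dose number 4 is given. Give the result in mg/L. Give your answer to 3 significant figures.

C₀ per dose = Dose / Vd = 31.8 / 47.1 = 0.6752 mg/L
Fraction remaining after one interval: r = e^(−kτ) = e^(−0.02170 × 69.7) = 0.2204
Before dose 4, 3 doses have been given (aged 1τ, 2τ, 3τ).
C_trough = C₀ × (r + r² + … + r^3) = C₀ × r(1−r^3)/(1−r)
        = 0.6752 × 0.2204 × (1 − 0.01071) / (1 − 0.2204) = 0.1888 mg/L

0.189 mg/L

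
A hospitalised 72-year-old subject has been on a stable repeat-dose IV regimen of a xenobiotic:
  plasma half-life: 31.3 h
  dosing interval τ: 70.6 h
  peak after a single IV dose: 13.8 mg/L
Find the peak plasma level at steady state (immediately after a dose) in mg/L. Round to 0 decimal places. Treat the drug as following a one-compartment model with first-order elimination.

17 mg/L

k = ln2 / t½ = 0.693147 / 31.3 = 0.02215 h⁻¹
e^(−kτ) = e^(−0.02215 × 70.6) = 0.2093
Accumulation ratio R = 1 / (1 − e^(−kτ)) = 1 / (1 − 0.2093) = 1.265
Steady-state peak = C₀ × R = 13.8 × 1.265 = 17.46 mg/L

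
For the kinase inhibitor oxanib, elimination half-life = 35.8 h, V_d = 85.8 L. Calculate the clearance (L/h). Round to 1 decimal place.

k = ln2 / t½ = 0.693147 / 35.8 = 0.01936 h⁻¹
CL = k × Vd = 0.01936 × 85.8 = 1.661 L/h

1.7 L/h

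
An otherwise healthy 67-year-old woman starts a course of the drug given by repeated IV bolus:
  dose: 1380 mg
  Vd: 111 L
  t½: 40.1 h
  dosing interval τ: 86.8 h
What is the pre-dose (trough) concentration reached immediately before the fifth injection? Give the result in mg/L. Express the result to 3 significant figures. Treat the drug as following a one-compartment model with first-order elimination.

3.56 mg/L

C₀ per dose = Dose / Vd = 1380 / 111 = 12.43 mg/L
k = ln2 / t½ = 0.693147 / 40.1 = 0.01729 h⁻¹
Fraction remaining after one interval: r = e^(−kτ) = e^(−0.01729 × 86.8) = 0.2230
Before dose 5, 4 doses have been given (aged 1τ, 2τ, 3τ, 4τ).
C_trough = C₀ × (r + r² + … + r^4) = C₀ × r(1−r^4)/(1−r)
        = 12.43 × 0.2230 × (1 − 0.002473) / (1 − 0.2230) = 3.559 mg/L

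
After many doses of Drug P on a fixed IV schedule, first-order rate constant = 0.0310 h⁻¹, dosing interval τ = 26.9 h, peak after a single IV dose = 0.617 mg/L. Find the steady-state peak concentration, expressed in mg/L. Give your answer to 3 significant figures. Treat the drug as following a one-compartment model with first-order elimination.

e^(−kτ) = e^(−0.03100 × 26.9) = 0.4344
Accumulation ratio R = 1 / (1 − e^(−kτ)) = 1 / (1 − 0.4344) = 1.768
Steady-state peak = C₀ × R = 0.617 × 1.768 = 1.091 mg/L

1.09 mg/L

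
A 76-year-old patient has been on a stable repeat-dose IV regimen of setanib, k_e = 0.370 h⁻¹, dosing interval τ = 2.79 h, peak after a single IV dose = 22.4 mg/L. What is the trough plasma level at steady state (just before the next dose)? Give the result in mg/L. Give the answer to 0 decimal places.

12 mg/L

e^(−kτ) = e^(−0.3700 × 2.79) = 0.3562
Accumulation ratio R = 1 / (1 − e^(−kτ)) = 1 / (1 − 0.3562) = 1.553
Steady-state trough = C₀ × R × e^(−kτ) = 22.4 × 1.553 × 0.3562 = 12.39 mg/L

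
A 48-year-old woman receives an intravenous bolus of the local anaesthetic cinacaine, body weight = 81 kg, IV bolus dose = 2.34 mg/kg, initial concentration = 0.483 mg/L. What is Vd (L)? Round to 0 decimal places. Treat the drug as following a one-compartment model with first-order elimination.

392 L

Dose = 2.34 × 81 = 189.5 mg
Vd = Dose / C₀ = 189.5 / 0.483 = 392.3 L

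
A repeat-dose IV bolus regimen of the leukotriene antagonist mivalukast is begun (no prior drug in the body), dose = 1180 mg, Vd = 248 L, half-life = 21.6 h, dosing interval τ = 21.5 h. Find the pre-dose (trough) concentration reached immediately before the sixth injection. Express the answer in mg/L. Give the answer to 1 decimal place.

C₀ per dose = Dose / Vd = 1180 / 248 = 4.758 mg/L
k = ln2 / t½ = 0.693147 / 21.6 = 0.03209 h⁻¹
Fraction remaining after one interval: r = e^(−kτ) = e^(−0.03209 × 21.5) = 0.5016
Before dose 6, 5 doses have been given (aged 1τ, 2τ, 3τ, 4τ, 5τ).
C_trough = C₀ × (r + r² + … + r^5) = C₀ × r(1−r^5)/(1−r)
        = 4.758 × 0.5016 × (1 − 0.03175) / (1 − 0.5016) = 4.637 mg/L

4.6 mg/L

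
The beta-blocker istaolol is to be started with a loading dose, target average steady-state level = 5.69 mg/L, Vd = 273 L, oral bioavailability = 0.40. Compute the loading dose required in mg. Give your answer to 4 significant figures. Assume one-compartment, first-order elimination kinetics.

LD = Css × Vd / F = 5.69 × 273 / 0.40 = 3883 mg

3883 mg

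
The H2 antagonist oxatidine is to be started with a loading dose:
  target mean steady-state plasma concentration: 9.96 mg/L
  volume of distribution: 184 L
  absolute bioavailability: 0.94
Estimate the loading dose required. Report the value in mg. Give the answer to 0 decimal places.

LD = Css × Vd / F = 9.96 × 184 / 0.94 = 1950 mg

1950 mg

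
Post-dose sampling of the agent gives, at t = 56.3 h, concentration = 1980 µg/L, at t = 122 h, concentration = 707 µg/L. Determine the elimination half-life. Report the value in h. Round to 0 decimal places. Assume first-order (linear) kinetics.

k = ln(C₁/C₂) / (t₂ − t₁) = ln(1980/707) / (122 − 56.3)
  = 1.030 / 65.70 = 0.01568 h⁻¹
t½ = ln2 / k = 0.693147 / 0.01568 = 44.21 h

44 h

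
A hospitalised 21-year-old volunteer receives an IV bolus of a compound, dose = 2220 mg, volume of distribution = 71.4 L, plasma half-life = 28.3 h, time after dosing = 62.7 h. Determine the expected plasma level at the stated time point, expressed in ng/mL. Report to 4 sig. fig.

C₀ = Dose / Vd = 2220 / 71.4 = 31.09 mg/L
k = ln2 / t½ = 0.693147 / 28.3 = 0.02449 h⁻¹
C = C₀ · e^(−k·t) = 31.09 × e^(−0.02449 × 62.7)
  = 31.09 × 0.2153 = 6.694 mg/L
Convert: 6.694 mg/L × 1000 = 6694 ng/mL

6694 ng/mL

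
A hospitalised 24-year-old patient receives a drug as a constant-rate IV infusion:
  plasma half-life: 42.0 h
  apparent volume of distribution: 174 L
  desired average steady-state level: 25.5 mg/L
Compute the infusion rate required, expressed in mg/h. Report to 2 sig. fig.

k = ln2 / t½ = 0.693147 / 42.0 = 0.01650 h⁻¹
CL = k × Vd = 0.01650 × 174 = 2.871 L/h
At steady state, infusion rate R₀ = Css × CL = 25.5 × 2.871 = 73.21 mg/h

73 mg/h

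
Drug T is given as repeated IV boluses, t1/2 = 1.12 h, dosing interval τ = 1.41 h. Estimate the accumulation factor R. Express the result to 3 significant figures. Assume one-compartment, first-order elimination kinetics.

1.72

k = ln2 / t½ = 0.693147 / 1.12 = 0.6189 h⁻¹
e^(−kτ) = e^(−0.6189 × 1.41) = 0.4178
Accumulation ratio R = 1 / (1 − e^(−kτ)) = 1 / (1 − 0.4178) = 1.718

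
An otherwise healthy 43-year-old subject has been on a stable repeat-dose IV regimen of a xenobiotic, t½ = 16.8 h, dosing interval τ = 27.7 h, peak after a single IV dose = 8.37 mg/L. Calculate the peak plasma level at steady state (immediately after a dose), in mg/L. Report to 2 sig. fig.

12 mg/L

k = ln2 / t½ = 0.693147 / 16.8 = 0.04126 h⁻¹
e^(−kτ) = e^(−0.04126 × 27.7) = 0.3189
Accumulation ratio R = 1 / (1 − e^(−kτ)) = 1 / (1 − 0.3189) = 1.468
Steady-state peak = C₀ × R = 8.37 × 1.468 = 12.29 mg/L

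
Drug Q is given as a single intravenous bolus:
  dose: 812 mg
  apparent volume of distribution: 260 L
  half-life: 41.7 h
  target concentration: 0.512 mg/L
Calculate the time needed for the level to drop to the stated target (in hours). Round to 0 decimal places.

C₀ = Dose / Vd = 812.0 / 260 = 3.123 mg/L
k = ln2 / t½ = 0.693147 / 41.7 = 0.01662 h⁻¹
t = ln(C₀ / C) / k = ln(3.123 / 0.512) / 0.01662
  = ln(6.100) / 0.01662 = 1.808 / 0.01662 = 108.8 h

109 h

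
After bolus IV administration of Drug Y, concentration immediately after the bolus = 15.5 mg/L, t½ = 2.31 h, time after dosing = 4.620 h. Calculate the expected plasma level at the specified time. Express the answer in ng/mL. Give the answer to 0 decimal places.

k = ln2 / t½ = 0.693147 / 2.31 = 0.3001 h⁻¹
t / t½ = 4.620 / 2.31 = 2 half-lives
C = C₀ × (1/2)^2 = 15.50 × 0.2500 = 3.875 mg/L
Convert: 3.875 mg/L × 1000 = 3875 ng/mL

3875 ng/mL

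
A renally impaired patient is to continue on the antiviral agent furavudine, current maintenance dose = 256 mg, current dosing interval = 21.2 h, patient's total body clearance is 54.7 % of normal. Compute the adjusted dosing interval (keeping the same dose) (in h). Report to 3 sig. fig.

To keep the same average steady-state level, dosing rate must scale with clearance.
CL ratio = 54.7 / 100 = 0.5470
New interval (same dose) = 21.2 / 0.5470 = 38.76 h

38.8 h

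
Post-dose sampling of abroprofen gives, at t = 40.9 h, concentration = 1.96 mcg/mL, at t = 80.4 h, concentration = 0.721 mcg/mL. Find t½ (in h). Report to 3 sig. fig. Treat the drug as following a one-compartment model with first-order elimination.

k = ln(C₁/C₂) / (t₂ − t₁) = ln(1.96/0.721) / (80.4 − 40.9)
  = 1.000 / 39.50 = 0.02532 h⁻¹
t½ = ln2 / k = 0.693147 / 0.02532 = 27.38 h

27.4 h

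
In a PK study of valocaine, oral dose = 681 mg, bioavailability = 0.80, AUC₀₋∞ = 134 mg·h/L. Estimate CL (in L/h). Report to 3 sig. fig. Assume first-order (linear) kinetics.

4.07 L/h

CL = F·Dose / AUC = 0.80 × 681 / 134 = 4.066 L/h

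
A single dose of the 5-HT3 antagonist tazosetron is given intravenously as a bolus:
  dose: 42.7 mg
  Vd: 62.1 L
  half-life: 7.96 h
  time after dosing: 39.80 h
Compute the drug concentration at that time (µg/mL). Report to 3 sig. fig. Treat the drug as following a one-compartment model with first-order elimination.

C₀ = Dose / Vd = 42.70 / 62.1 = 0.6876 mg/L
k = ln2 / t½ = 0.693147 / 7.96 = 0.08708 h⁻¹
t / t½ = 39.80 / 7.96 = 5 half-lives
C = C₀ × (1/2)^5 = 0.6876 × 0.03125 = 0.02149 mg/L
(0.02149 mg/L = 0.02149 µg/mL)

0.0215 µg/mL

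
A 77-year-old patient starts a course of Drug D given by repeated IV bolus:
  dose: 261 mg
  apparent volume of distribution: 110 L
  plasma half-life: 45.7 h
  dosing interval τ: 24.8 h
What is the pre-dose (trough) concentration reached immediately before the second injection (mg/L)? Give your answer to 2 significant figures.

C₀ per dose = Dose / Vd = 261 / 110 = 2.373 mg/L
k = ln2 / t½ = 0.693147 / 45.7 = 0.01517 h⁻¹
Fraction remaining after one interval: r = e^(−kτ) = e^(−0.01517 × 24.8) = 0.6865
Before dose 2, 1 dose has been given (aged 1τ).
C_trough = C₀ × r = 2.373 × 0.6865 = 1.629 mg/L

1.6 mg/L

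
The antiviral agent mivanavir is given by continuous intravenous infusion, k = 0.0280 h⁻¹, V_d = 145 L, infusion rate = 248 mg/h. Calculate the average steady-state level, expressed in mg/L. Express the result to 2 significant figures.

CL = k × Vd = 0.02800 × 145 = 4.060 L/h
At steady state Css = R₀ / CL = 248 / 4.060 = 61.08 mg/L

61 mg/L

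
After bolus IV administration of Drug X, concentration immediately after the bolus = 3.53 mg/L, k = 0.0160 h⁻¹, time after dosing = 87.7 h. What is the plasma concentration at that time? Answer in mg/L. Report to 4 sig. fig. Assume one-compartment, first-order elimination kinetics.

C = C₀ · e^(−k·t) = 3.530 × e^(−0.01600 × 87.7)
  = 3.530 × 0.2458 = 0.8677 mg/L

0.8677 mg/L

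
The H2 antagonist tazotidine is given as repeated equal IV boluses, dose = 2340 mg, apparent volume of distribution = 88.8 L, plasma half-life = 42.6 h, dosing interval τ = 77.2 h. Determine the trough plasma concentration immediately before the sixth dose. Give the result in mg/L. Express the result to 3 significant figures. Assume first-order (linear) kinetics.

C₀ per dose = Dose / Vd = 2340 / 88.8 = 26.35 mg/L
k = ln2 / t½ = 0.693147 / 42.6 = 0.01627 h⁻¹
Fraction remaining after one interval: r = e^(−kτ) = e^(−0.01627 × 77.2) = 0.2848
Before dose 6, 5 doses have been given (aged 1τ, 2τ, 3τ, 4τ, 5τ).
C_trough = C₀ × (r + r² + … + r^5) = C₀ × r(1−r^5)/(1−r)
        = 26.35 × 0.2848 × (1 − 0.001874) / (1 − 0.2848) = 10.47 mg/L

10.5 mg/L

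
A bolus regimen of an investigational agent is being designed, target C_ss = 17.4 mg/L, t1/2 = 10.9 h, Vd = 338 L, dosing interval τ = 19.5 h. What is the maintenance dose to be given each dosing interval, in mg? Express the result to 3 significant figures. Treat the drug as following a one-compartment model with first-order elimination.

7290 mg

k = ln2 / t½ = 0.693147 / 10.9 = 0.06359 h⁻¹
CL = k × Vd = 0.06359 × 338 = 21.49 L/h
At steady state, Dose/τ = Css × CL.
Dose = Css × CL × τ = 17.4 × 21.49 × 19.5 = 7292 mg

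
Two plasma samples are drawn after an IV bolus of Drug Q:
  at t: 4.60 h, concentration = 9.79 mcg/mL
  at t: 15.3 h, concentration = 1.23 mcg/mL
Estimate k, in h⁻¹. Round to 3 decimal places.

0.194 h⁻¹

k = ln(C₁/C₂) / (t₂ − t₁) = ln(9.79/1.23) / (15.3 − 4.60)
  = 2.074 / 10.70 = 0.1938 h⁻¹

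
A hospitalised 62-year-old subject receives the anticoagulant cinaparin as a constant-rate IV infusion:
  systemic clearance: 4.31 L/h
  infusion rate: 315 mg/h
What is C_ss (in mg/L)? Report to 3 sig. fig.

At steady state Css = R₀ / CL = 315 / 4.310 = 73.09 mg/L

73.1 mg/L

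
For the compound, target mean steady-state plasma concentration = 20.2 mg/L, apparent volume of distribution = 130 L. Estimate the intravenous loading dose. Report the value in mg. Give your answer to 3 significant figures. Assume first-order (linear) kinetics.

LD = Css × Vd = 20.2 × 130 = 2626 mg

2630 mg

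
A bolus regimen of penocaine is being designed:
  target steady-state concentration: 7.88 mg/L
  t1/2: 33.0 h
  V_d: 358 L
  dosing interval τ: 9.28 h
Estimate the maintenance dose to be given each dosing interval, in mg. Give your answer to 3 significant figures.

550 mg

k = ln2 / t½ = 0.693147 / 33.0 = 0.02100 h⁻¹
CL = k × Vd = 0.02100 × 358 = 7.518 L/h
At steady state, Dose/τ = Css × CL.
Dose = Css × CL × τ = 7.88 × 7.518 × 9.28 = 549.8 mg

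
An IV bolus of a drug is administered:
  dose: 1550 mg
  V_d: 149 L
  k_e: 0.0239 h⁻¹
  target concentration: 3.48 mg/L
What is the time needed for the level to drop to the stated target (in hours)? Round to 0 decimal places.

C₀ = Dose / Vd = 1550 / 149 = 10.40 mg/L
t = ln(C₀ / C) / k = ln(10.40 / 3.48) / 0.02390
  = ln(2.989) / 0.02390 = 1.095 / 0.02390 = 45.82 h

46 h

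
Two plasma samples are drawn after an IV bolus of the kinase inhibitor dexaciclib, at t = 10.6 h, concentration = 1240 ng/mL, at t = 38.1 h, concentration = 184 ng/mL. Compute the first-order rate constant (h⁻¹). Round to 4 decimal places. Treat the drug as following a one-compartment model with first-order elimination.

k = ln(C₁/C₂) / (t₂ − t₁) = ln(1240/184) / (38.1 − 10.6)
  = 1.908 / 27.50 = 0.06938 h⁻¹

0.0694 h⁻¹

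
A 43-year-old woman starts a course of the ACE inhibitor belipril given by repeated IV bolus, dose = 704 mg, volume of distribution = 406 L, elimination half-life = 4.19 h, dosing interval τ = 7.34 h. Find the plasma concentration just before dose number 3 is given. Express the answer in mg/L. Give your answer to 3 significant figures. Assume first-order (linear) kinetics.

C₀ per dose = Dose / Vd = 704 / 406 = 1.734 mg/L
k = ln2 / t½ = 0.693147 / 4.19 = 0.1654 h⁻¹
Fraction remaining after one interval: r = e^(−kτ) = e^(−0.1654 × 7.34) = 0.2970
Before dose 3, 2 doses have been given (aged 1τ, 2τ).
C_trough = C₀ × (r + r²) = 1.734 × (0.2970 + 0.08821) = 0.6680 mg/L

0.668 mg/L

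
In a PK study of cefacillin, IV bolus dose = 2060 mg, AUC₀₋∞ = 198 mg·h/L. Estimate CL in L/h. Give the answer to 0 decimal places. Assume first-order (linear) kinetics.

CL = Dose / AUC = 2060 / 198 = 10.40 L/h

10 L/h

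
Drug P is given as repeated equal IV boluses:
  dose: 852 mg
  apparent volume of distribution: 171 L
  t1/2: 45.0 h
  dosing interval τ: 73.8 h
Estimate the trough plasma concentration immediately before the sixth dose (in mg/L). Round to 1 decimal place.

2.3 mg/L

C₀ per dose = Dose / Vd = 852 / 171 = 4.982 mg/L
k = ln2 / t½ = 0.693147 / 45.0 = 0.01540 h⁻¹
Fraction remaining after one interval: r = e^(−kτ) = e^(−0.01540 × 73.8) = 0.3209
Before dose 6, 5 doses have been given (aged 1τ, 2τ, 3τ, 4τ, 5τ).
C_trough = C₀ × (r + r² + … + r^5) = C₀ × r(1−r^5)/(1−r)
        = 4.982 × 0.3209 × (1 − 0.003403) / (1 − 0.3209) = 2.346 mg/L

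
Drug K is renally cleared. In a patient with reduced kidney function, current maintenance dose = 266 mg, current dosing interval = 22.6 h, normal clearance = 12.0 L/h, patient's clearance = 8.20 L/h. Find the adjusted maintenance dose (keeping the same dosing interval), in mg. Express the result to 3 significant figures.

182 mg

To keep the same average steady-state level, dosing rate must scale with clearance.
CL ratio = 8.20 / 12.0 = 0.6833
New dose (same interval) = 266 × 0.6833 = 181.8 mg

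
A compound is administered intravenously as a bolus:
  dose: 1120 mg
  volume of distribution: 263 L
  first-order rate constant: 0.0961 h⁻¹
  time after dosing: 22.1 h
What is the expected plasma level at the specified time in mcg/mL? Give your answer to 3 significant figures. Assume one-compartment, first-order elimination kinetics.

C₀ = Dose / Vd = 1120 / 263 = 4.259 mg/L
C = C₀ · e^(−k·t) = 4.259 × e^(−0.09610 × 22.1)
  = 4.259 × 0.1196 = 0.5094 mg/L
(0.5094 mg/L = 0.5094 mcg/mL)

0.509 mcg/mL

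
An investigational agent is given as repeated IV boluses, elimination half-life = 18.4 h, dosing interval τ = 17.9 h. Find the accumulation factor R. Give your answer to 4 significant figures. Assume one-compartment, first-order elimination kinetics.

k = ln2 / t½ = 0.693147 / 18.4 = 0.03767 h⁻¹
e^(−kτ) = e^(−0.03767 × 17.9) = 0.5095
Accumulation ratio R = 1 / (1 − e^(−kτ)) = 1 / (1 − 0.5095) = 2.039

2.039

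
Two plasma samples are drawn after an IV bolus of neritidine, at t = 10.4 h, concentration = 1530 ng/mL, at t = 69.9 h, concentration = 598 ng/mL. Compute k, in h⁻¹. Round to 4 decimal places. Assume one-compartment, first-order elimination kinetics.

0.0158 h⁻¹

k = ln(C₁/C₂) / (t₂ − t₁) = ln(1530/598) / (69.9 − 10.4)
  = 0.9394 / 59.50 = 0.01579 h⁻¹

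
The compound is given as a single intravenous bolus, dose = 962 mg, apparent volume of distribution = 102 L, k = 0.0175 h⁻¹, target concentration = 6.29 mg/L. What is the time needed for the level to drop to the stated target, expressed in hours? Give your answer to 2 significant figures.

C₀ = Dose / Vd = 962.0 / 102 = 9.431 mg/L
t = ln(C₀ / C) / k = ln(9.431 / 6.29) / 0.01750
  = ln(1.499) / 0.01750 = 0.4048 / 0.01750 = 23.13 h

23 h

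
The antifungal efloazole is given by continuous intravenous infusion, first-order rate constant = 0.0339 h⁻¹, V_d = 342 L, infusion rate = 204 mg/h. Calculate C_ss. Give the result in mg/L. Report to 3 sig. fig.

17.6 mg/L

CL = k × Vd = 0.03390 × 342 = 11.59 L/h
At steady state Css = R₀ / CL = 204 / 11.59 = 17.60 mg/L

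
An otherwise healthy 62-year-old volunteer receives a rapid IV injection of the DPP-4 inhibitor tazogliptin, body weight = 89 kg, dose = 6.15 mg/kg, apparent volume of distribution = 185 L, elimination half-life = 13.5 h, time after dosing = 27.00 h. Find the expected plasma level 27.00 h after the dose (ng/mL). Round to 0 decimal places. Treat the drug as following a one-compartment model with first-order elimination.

740 ng/mL

Total dose = 6.15 × 89 = 547.4 mg
C₀ = Dose / Vd = 547.4 / 185 = 2.959 mg/L
k = ln2 / t½ = 0.693147 / 13.5 = 0.05134 h⁻¹
t / t½ = 27.00 / 13.5 = 2 half-lives
C = C₀ × (1/2)^2 = 2.959 × 0.2500 = 0.7398 mg/L
Convert: 0.7398 mg/L × 1000 = 739.8 ng/mL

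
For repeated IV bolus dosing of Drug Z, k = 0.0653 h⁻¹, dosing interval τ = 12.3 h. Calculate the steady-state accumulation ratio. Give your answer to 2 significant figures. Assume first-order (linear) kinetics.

e^(−kτ) = e^(−0.06530 × 12.3) = 0.4479
Accumulation ratio R = 1 / (1 − e^(−kτ)) = 1 / (1 − 0.4479) = 1.811

1.8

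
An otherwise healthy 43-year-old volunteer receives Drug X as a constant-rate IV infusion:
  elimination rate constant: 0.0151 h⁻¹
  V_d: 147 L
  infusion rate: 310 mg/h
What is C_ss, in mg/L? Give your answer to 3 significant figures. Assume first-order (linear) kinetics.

140 mg/L

CL = k × Vd = 0.01510 × 147 = 2.220 L/h
At steady state Css = R₀ / CL = 310 / 2.220 = 139.6 mg/L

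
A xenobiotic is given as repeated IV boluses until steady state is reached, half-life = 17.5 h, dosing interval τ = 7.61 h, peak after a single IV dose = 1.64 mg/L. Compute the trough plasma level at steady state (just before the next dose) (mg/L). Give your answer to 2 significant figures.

4.7 mg/L

k = ln2 / t½ = 0.693147 / 17.5 = 0.03961 h⁻¹
e^(−kτ) = e^(−0.03961 × 7.61) = 0.7398
Accumulation ratio R = 1 / (1 − e^(−kτ)) = 1 / (1 − 0.7398) = 3.843
Steady-state trough = C₀ × R × e^(−kτ) = 1.64 × 3.843 × 0.7398 = 4.663 mg/L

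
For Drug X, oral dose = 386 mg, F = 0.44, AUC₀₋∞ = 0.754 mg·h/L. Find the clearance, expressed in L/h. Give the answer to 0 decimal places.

225 L/h

CL = F·Dose / AUC = 0.44 × 386 / 0.754 = 225.3 L/h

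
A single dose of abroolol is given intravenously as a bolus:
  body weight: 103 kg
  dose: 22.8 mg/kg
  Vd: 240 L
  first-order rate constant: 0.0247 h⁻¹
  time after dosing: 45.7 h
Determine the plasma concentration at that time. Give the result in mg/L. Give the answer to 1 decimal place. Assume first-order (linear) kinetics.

3.2 mg/L

Total dose = 22.8 × 103 = 2348 mg
C₀ = Dose / Vd = 2348 / 240 = 9.783 mg/L
C = C₀ · e^(−k·t) = 9.783 × e^(−0.02470 × 45.7)
  = 9.783 × 0.3234 = 3.164 mg/L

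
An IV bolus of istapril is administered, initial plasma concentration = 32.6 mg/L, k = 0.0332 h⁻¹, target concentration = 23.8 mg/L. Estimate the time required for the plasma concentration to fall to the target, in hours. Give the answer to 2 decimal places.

t = ln(C₀ / C) / k = ln(32.60 / 23.8) / 0.03320
  = ln(1.370) / 0.03320 = 0.3148 / 0.03320 = 9.482 h

9.48 h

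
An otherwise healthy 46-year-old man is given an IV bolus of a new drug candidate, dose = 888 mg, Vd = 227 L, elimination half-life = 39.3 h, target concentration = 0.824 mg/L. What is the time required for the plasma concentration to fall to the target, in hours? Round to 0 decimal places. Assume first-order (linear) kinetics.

88 h

C₀ = Dose / Vd = 888.0 / 227 = 3.912 mg/L
k = ln2 / t½ = 0.693147 / 39.3 = 0.01764 h⁻¹
t = ln(C₀ / C) / k = ln(3.912 / 0.824) / 0.01764
  = ln(4.748) / 0.01764 = 1.558 / 0.01764 = 88.32 h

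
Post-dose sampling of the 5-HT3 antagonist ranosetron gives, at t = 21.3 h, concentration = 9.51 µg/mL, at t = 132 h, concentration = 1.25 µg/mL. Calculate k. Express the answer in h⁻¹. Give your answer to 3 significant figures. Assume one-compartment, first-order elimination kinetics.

0.0183 h⁻¹

k = ln(C₁/C₂) / (t₂ − t₁) = ln(9.51/1.25) / (132 − 21.3)
  = 2.029 / 110.7 = 0.01833 h⁻¹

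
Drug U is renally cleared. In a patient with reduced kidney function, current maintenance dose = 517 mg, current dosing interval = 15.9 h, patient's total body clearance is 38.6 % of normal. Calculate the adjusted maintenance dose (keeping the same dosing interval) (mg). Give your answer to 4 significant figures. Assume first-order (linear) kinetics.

199.6 mg

To keep the same average steady-state level, dosing rate must scale with clearance.
CL ratio = 38.6 / 100 = 0.3860
New dose (same interval) = 517 × 0.3860 = 199.6 mg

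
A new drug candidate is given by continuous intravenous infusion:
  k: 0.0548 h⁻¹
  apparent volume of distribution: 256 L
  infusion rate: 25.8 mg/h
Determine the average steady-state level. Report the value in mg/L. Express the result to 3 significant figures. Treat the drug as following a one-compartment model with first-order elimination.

CL = k × Vd = 0.05480 × 256 = 14.03 L/h
At steady state Css = R₀ / CL = 25.8 / 14.03 = 1.839 mg/L

1.84 mg/L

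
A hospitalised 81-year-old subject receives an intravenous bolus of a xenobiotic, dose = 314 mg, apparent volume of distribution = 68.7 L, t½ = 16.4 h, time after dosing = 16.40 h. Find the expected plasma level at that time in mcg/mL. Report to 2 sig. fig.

C₀ = Dose / Vd = 314.0 / 68.7 = 4.571 mg/L
k = ln2 / t½ = 0.693147 / 16.4 = 0.04227 h⁻¹
t / t½ = 16.40 / 16.4 = 1 half-lives
C = C₀ × (1/2)^1 = 4.571 × 0.5000 = 2.286 mg/L
(2.286 mg/L = 2.286 mcg/mL)

2.3 mcg/mL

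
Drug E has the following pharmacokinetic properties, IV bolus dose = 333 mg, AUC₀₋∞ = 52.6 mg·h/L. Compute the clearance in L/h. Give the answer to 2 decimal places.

6.33 L/h

CL = Dose / AUC = 333 / 52.6 = 6.331 L/h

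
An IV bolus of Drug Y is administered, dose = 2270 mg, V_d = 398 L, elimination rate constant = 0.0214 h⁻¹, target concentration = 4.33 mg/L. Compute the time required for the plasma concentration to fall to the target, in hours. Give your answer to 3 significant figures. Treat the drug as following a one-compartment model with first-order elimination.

C₀ = Dose / Vd = 2270 / 398 = 5.704 mg/L
t = ln(C₀ / C) / k = ln(5.704 / 4.33) / 0.02140
  = ln(1.317) / 0.02140 = 0.2754 / 0.02140 = 12.87 h

12.9 h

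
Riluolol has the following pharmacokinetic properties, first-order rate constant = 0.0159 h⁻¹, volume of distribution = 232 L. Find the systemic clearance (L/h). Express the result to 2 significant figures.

3.7 L/h

CL = k × Vd = 0.0159 × 232 = 3.689 L/h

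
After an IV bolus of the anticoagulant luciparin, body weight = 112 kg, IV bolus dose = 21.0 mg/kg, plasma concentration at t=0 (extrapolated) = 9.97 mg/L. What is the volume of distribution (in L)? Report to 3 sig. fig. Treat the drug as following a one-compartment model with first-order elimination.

Dose = 21.0 × 112 = 2352 mg
Vd = Dose / C₀ = 2352 / 9.97 = 235.9 L

236 L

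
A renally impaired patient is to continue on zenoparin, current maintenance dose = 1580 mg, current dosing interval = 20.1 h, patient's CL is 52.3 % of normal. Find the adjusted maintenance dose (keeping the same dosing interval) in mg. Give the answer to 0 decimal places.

To keep the same average steady-state level, dosing rate must scale with clearance.
CL ratio = 52.3 / 100 = 0.5230
New dose (same interval) = 1580 × 0.5230 = 826.3 mg

826 mg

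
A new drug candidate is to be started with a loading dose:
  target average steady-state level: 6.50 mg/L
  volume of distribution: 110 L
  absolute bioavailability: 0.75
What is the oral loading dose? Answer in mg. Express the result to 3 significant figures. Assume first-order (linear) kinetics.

953 mg

LD = Css × Vd / F = 6.50 × 110 / 0.75 = 953.3 mg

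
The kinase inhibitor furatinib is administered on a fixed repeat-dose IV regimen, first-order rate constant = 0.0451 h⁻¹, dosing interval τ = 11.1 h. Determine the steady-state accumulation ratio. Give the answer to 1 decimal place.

2.5

e^(−kτ) = e^(−0.04510 × 11.1) = 0.6062
Accumulation ratio R = 1 / (1 − e^(−kτ)) = 1 / (1 − 0.6062) = 2.539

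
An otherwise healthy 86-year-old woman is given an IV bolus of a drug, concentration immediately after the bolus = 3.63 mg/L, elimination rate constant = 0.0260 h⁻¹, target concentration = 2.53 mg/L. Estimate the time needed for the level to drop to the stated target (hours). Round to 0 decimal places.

14 h

t = ln(C₀ / C) / k = ln(3.630 / 2.53) / 0.02600
  = ln(1.435) / 0.02600 = 0.3612 / 0.02600 = 13.89 h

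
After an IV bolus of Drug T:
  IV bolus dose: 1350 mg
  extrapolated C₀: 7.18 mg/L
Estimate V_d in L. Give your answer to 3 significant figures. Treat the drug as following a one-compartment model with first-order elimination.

188 L

Vd = Dose / C₀ = 1350 / 7.18 = 188.0 L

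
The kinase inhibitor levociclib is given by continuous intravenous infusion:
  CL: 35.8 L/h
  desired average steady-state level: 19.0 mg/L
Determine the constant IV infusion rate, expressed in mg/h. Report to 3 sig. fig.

680 mg/h

At steady state, infusion rate R₀ = Css × CL = 19.0 × 35.80 = 680.2 mg/h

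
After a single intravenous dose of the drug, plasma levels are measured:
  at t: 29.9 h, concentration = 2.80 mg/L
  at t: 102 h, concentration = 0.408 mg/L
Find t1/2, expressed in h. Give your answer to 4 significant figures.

25.95 h

k = ln(C₁/C₂) / (t₂ − t₁) = ln(2.80/0.408) / (102 − 29.9)
  = 1.926 / 72.10 = 0.02671 h⁻¹
t½ = ln2 / k = 0.693147 / 0.02671 = 25.95 h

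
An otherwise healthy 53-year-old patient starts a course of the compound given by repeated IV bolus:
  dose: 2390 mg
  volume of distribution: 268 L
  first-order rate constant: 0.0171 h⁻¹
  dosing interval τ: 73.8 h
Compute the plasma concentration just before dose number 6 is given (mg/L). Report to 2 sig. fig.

3.5 mg/L

C₀ per dose = Dose / Vd = 2390 / 268 = 8.918 mg/L
Fraction remaining after one interval: r = e^(−kτ) = e^(−0.01710 × 73.8) = 0.2831
Before dose 6, 5 doses have been given (aged 1τ, 2τ, 3τ, 4τ, 5τ).
C_trough = C₀ × (r + r² + … + r^5) = C₀ × r(1−r^5)/(1−r)
        = 8.918 × 0.2831 × (1 − 0.001818) / (1 − 0.2831) = 3.515 mg/L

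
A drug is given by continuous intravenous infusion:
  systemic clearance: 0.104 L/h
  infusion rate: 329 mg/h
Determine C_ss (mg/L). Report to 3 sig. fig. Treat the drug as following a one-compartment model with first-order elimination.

3160 mg/L

At steady state Css = R₀ / CL = 329 / 0.1040 = 3163 mg/L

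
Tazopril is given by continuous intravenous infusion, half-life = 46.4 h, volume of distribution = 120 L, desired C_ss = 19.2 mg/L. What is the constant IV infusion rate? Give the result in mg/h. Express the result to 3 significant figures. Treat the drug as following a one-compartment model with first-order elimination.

34.4 mg/h

k = ln2 / t½ = 0.693147 / 46.4 = 0.01494 h⁻¹
CL = k × Vd = 0.01494 × 120 = 1.793 L/h
At steady state, infusion rate R₀ = Css × CL = 19.2 × 1.793 = 34.43 mg/h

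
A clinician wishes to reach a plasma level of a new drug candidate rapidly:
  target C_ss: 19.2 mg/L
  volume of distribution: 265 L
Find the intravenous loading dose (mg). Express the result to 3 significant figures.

5090 mg

LD = Css × Vd = 19.2 × 265 = 5088 mg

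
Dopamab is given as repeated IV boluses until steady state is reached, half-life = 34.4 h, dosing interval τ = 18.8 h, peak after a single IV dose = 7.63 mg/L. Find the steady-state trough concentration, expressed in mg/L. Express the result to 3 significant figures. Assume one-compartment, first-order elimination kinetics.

k = ln2 / t½ = 0.693147 / 34.4 = 0.02015 h⁻¹
e^(−kτ) = e^(−0.02015 × 18.8) = 0.6847
Accumulation ratio R = 1 / (1 − e^(−kτ)) = 1 / (1 − 0.6847) = 3.172
Steady-state trough = C₀ × R × e^(−kτ) = 7.63 × 3.172 × 0.6847 = 16.57 mg/L

16.6 mg/L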